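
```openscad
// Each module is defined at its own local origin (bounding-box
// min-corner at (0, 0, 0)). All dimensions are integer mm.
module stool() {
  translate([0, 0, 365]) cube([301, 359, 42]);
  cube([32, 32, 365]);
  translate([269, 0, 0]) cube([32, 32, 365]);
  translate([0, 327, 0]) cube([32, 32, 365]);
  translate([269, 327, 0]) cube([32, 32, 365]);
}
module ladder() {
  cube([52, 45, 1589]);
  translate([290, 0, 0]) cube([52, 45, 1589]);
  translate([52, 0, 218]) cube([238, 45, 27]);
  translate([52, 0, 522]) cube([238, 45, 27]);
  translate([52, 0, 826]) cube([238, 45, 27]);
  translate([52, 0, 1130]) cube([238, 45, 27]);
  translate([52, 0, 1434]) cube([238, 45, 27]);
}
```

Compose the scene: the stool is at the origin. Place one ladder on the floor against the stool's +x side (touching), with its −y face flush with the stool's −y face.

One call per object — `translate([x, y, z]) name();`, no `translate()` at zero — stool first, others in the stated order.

stool();
translate([301, 0, 0]) ladder();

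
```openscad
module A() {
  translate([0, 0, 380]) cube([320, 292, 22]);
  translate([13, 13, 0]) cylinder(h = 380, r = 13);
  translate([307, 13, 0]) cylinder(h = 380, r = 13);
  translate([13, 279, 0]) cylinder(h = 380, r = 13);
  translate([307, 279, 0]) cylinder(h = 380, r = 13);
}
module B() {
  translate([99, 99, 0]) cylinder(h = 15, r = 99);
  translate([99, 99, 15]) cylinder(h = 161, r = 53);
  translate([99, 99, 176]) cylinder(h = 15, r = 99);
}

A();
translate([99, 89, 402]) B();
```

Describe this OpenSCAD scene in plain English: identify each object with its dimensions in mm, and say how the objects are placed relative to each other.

A is a four-legged stool. The seat is 320×292 mm, 22 mm thick, top at z = 402 mm. It stands on four round legs, each 26 mm in diameter, from z = 0 to the seat underside, each leg's axis is inset half a diameter from the nearest pair of seat edges (so the leg's bounding box is flush with the corner).

B is a spool: two coaxial disc flanges of radius 99 mm and thickness 15 mm, joined by a core cylinder of radius 53 mm and height 161 mm. The lower flange rests on z = 0 and the three cylinders share a vertical axis.

The spool is on top of the stool.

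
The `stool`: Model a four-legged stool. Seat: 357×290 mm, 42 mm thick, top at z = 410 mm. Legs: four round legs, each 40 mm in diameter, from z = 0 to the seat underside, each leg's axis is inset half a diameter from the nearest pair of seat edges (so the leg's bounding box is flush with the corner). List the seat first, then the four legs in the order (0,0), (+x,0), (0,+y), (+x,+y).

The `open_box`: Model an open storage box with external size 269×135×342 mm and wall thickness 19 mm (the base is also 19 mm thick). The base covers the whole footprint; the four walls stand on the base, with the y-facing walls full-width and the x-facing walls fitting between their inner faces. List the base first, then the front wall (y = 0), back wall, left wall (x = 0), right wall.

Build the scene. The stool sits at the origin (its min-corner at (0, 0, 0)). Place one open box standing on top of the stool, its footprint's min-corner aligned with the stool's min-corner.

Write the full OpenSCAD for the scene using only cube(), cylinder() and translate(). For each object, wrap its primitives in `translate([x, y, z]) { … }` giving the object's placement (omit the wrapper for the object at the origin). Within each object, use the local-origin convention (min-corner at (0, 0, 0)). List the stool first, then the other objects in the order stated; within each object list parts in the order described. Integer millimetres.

translate([0, 0, 368]) cube([357, 290, 42]);
translate([20, 20, 0]) cylinder(h = 368, r = 20);
translate([337, 20, 0]) cylinder(h = 368, r = 20);
translate([20, 270, 0]) cylinder(h = 368, r = 20);
translate([337, 270, 0]) cylinder(h = 368, r = 20);
translate([0, 0, 410]) {
  cube([269, 135, 19]);
  translate([0, 0, 19]) cube([269, 19, 323]);
  translate([0, 116, 19]) cube([269, 19, 323]);
  translate([0, 19, 19]) cube([19, 97, 323]);
  translate([250, 19, 19]) cube([19, 97, 323]);
}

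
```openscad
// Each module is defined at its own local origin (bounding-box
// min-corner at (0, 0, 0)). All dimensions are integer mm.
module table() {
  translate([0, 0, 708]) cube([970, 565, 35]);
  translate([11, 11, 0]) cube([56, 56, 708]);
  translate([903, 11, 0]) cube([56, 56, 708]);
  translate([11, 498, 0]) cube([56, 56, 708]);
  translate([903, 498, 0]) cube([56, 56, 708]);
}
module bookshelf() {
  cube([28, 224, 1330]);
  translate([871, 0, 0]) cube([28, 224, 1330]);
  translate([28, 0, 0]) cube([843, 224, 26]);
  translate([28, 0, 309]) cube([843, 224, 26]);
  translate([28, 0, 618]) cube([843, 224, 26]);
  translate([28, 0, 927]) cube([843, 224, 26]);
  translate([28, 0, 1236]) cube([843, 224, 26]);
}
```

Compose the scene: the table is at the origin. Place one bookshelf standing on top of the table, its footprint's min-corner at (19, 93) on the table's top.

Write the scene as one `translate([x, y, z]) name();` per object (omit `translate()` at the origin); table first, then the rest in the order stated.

table();
translate([19, 93, 743]) bookshelf();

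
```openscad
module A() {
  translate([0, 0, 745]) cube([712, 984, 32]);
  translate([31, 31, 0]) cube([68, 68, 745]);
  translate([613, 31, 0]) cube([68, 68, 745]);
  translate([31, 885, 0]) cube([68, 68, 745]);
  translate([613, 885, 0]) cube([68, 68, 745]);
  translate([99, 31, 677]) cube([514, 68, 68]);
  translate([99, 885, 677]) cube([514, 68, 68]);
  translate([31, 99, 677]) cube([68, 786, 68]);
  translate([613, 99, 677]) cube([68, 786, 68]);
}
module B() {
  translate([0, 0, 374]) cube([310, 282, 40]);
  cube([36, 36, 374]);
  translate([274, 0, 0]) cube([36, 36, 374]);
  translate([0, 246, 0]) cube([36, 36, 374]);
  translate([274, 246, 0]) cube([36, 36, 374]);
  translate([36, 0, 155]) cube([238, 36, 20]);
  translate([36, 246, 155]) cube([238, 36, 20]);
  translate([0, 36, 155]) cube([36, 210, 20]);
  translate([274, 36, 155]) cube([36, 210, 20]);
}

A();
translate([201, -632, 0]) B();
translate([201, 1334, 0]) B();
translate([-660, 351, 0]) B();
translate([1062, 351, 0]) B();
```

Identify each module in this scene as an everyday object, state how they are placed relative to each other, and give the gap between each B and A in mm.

Each stool's nearest face is 350 mm from the table's bounding box.

A is a table. B is a stool. Four stools sit around the table at the −y, +y, −x, +x sides. The gap between each stool and the table is 350 mm.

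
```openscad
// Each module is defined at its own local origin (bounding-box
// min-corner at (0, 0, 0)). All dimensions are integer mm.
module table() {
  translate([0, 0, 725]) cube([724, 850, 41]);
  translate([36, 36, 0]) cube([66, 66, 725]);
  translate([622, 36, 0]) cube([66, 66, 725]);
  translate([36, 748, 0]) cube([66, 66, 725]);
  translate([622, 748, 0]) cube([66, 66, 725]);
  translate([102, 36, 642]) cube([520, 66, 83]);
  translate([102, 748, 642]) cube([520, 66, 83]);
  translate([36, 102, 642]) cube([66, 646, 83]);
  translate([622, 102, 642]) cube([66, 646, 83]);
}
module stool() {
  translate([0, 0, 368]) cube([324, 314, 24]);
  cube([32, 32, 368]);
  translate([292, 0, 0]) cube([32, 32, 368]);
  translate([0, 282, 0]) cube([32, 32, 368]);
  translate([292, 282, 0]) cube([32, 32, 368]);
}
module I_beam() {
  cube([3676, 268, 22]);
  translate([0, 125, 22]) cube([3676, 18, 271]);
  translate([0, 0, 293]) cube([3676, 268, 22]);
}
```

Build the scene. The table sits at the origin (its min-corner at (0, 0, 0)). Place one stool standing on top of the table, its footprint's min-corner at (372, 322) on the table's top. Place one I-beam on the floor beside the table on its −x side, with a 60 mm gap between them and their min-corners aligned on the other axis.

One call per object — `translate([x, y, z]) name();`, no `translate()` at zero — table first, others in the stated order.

table();
translate([372, 322, 766]) stool();
translate([-3736, 0, 0]) I_beam();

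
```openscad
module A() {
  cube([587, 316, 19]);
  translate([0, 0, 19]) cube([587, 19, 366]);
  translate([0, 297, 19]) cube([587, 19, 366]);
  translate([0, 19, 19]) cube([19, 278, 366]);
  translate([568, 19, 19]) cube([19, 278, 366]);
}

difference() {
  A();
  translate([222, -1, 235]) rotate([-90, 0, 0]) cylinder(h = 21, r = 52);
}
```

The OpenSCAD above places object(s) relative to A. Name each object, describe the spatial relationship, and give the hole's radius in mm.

A is an open box. The open box has a circular hole through its front wall. The hole's radius is 52 mm.

The subtracted cylinder has r = 52 mm.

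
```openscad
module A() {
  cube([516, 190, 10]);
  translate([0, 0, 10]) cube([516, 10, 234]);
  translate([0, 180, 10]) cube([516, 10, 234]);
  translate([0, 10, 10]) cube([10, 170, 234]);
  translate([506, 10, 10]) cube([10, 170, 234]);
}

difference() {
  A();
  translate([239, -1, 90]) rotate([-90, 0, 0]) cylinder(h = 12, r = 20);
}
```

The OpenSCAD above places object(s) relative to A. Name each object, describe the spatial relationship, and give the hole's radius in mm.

A is an open box. The open box has a circular hole through its front wall. The hole's radius is 20 mm.

The subtracted cylinder has r = 20 mm.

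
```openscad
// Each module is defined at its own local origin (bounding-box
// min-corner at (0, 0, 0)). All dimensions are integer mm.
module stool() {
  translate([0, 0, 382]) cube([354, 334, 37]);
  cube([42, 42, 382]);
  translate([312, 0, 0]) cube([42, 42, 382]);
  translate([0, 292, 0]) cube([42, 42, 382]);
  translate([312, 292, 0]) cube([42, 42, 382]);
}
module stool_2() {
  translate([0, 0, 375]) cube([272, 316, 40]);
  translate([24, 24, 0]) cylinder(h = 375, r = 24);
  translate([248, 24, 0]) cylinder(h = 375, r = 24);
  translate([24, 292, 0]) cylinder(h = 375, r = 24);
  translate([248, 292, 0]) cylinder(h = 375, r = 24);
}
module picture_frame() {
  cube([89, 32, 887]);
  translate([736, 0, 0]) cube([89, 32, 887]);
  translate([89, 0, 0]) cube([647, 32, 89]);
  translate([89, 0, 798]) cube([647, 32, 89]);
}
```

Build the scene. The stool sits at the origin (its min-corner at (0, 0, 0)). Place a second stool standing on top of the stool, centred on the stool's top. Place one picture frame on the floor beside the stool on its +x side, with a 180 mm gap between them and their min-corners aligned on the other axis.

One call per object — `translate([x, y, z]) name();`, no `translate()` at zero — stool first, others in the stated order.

stool();
translate([41, 9, 419]) stool_2();
translate([534, 0, 0]) picture_frame();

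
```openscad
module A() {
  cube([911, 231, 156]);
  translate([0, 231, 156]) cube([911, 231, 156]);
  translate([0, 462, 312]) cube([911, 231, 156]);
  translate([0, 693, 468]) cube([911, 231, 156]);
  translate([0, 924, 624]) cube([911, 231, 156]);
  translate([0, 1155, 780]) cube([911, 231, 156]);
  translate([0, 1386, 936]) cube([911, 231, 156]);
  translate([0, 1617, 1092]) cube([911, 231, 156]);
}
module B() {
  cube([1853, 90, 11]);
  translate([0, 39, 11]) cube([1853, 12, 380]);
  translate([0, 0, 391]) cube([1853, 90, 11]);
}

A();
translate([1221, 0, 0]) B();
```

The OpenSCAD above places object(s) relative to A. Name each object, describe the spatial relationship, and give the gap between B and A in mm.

A is a staircase. B is an I-beam. The I-beam is on the floor beside the staircase on its +x side. The gap between the I-beam and the staircase is 310 mm.

The I-beam's nearest face is 310 mm from the staircase's +x face.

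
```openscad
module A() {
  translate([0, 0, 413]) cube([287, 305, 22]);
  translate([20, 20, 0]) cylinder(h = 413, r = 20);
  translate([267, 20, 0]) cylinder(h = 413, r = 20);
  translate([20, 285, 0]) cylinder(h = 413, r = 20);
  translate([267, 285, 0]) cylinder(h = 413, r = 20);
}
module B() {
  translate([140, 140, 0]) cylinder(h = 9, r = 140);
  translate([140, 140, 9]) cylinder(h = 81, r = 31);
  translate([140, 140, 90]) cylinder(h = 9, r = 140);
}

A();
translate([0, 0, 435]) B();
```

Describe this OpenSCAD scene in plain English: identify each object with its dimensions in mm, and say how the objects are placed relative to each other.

A is a simple wooden stool: a rectangular seat 287 mm (x) by 305 mm (y), 22 mm thick, top face at z = 435 mm, on four round legs, each 40 mm in diameter. The legs rest on z = 0, each leg's axis is inset half a diameter from the nearest pair of seat edges (so the leg's bounding box is flush with the corner).

B is a spool: two coaxial disc flanges of radius 140 mm and thickness 9 mm, joined by a core cylinder of radius 31 mm and height 81 mm. The lower flange rests on z = 0 and the three cylinders share a vertical axis.

The spool is on top of the stool.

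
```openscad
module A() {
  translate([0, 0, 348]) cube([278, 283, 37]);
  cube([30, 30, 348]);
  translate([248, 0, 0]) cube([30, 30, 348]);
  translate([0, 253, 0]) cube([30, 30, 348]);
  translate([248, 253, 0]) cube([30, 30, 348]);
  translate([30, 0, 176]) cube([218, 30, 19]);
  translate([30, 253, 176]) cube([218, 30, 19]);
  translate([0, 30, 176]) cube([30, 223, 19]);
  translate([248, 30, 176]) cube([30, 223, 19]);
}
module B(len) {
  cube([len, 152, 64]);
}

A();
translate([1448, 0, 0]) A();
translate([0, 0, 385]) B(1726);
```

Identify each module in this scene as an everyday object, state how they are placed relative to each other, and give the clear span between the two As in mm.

A is a stool. B is a beam. A beam spans the tops of two stools. The clear span between the two stools is 1170 mm.

Second stool starts at x = 1448; first ends at x = 278; clear span = 1448 − 278 = 1170 mm.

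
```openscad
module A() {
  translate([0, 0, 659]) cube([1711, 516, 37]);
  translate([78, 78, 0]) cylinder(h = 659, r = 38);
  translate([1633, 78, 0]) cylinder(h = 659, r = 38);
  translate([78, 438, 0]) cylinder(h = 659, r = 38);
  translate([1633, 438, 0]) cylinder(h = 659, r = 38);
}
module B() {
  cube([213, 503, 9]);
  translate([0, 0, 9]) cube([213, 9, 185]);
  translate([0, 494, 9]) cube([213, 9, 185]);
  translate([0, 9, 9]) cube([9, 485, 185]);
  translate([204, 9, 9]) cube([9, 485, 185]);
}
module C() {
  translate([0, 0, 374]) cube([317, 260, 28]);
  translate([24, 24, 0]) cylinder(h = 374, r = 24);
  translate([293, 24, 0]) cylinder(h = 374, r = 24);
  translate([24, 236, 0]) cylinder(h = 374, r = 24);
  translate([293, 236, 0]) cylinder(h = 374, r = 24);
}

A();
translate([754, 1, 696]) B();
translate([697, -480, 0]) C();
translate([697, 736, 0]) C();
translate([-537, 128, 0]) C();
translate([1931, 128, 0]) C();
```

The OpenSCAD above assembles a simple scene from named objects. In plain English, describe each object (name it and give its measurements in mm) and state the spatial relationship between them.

A is a table: top 1711 mm (x) × 516 mm (y), 37 mm thick, upper face at z = 696 mm, on four round legs of 76 mm diameter, each leg's bounding box inset 40 mm from the nearest pair of top edges, running from z = 0 to the bottom of the top.

B is an open-topped rectangular box: outside dimensions 213×503×194 mm, with a uniform wall and base thickness of 9 mm. The base is a full 213×503 slab on the floor; four walls sit on top of the base. The front and back walls (the −y and +y sides) span the full width; the two side walls fit between them.

C is a four-legged stool. The seat is a 317×260×28 mm slab whose top surface is at z = 402 mm; four round legs, each 48 mm in diameter, run from the floor (z = 0) to the underside of the seat, each leg's axis is inset half a diameter from the nearest pair of seat edges (so the leg's bounding box is flush with the corner).

The open box is on top of the table. Four stools sit around the table at the −y, +y, −x, +x sides.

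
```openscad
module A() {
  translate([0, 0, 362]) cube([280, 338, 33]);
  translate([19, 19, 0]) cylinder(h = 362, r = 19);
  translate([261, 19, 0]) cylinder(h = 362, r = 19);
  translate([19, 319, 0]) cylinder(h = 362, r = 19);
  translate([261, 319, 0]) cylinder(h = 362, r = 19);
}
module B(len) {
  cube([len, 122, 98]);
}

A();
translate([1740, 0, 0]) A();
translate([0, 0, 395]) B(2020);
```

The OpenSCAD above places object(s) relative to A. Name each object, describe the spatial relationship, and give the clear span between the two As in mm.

A is a stool. B is a beam. A beam spans the tops of two stools. The clear span between the two stools is 1460 mm.

Second stool starts at x = 1740; first ends at x = 280; clear span = 1740 − 280 = 1460 mm.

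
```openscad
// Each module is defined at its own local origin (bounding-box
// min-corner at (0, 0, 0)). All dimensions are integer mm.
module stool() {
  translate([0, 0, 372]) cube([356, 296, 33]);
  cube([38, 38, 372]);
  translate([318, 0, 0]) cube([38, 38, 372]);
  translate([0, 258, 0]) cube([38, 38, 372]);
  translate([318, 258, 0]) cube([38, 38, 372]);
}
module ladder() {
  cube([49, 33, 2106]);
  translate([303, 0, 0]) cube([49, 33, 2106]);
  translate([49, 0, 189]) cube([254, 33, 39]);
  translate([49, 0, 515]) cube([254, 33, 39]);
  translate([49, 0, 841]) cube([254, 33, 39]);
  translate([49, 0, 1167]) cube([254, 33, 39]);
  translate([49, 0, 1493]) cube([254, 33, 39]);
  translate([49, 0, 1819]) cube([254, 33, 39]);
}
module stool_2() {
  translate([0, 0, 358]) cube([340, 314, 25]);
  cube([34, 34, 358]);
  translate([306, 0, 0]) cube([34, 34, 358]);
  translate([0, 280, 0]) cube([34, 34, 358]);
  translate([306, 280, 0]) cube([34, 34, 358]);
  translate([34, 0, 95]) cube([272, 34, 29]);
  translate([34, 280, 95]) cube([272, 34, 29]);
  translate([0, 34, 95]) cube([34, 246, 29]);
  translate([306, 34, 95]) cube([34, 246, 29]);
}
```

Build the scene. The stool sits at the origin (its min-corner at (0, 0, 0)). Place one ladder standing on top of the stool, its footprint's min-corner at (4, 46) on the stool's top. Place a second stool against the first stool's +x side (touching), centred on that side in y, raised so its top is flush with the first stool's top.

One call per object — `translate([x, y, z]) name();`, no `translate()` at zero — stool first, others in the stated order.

stool();
translate([4, 46, 405]) ladder();
translate([356, -9, 22]) stool_2();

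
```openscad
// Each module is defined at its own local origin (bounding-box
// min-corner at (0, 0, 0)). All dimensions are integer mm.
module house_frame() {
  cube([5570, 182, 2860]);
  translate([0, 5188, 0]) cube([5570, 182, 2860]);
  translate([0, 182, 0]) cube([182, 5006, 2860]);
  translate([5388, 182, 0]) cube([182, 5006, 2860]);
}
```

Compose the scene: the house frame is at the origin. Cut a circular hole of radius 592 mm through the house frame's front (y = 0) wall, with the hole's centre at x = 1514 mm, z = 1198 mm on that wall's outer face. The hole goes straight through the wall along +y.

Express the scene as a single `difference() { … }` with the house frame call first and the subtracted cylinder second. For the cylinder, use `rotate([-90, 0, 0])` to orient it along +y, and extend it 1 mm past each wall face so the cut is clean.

difference() {
  house_frame();
  translate([1514, -1, 1198]) rotate([-90, 0, 0]) cylinder(h = 184, r = 592);
}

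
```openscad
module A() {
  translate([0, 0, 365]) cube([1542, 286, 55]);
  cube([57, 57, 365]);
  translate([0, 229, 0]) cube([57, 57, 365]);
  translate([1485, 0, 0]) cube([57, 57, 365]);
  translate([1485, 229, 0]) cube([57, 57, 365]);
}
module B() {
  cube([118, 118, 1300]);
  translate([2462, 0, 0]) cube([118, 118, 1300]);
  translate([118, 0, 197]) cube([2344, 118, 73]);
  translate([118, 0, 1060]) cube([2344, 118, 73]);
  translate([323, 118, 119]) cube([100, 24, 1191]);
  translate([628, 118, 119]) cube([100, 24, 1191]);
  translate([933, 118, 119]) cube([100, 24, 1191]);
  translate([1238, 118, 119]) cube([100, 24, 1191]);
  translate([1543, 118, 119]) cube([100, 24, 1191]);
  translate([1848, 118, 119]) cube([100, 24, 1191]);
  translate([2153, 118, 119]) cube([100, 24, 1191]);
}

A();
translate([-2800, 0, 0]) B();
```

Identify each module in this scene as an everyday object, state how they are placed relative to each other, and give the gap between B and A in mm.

A is a bench. B is a fence section. The fence section is on the floor beside the bench on its −x side. The gap between the fence section and the bench is 220 mm.

The fence section's nearest face is 220 mm from the bench's −x face.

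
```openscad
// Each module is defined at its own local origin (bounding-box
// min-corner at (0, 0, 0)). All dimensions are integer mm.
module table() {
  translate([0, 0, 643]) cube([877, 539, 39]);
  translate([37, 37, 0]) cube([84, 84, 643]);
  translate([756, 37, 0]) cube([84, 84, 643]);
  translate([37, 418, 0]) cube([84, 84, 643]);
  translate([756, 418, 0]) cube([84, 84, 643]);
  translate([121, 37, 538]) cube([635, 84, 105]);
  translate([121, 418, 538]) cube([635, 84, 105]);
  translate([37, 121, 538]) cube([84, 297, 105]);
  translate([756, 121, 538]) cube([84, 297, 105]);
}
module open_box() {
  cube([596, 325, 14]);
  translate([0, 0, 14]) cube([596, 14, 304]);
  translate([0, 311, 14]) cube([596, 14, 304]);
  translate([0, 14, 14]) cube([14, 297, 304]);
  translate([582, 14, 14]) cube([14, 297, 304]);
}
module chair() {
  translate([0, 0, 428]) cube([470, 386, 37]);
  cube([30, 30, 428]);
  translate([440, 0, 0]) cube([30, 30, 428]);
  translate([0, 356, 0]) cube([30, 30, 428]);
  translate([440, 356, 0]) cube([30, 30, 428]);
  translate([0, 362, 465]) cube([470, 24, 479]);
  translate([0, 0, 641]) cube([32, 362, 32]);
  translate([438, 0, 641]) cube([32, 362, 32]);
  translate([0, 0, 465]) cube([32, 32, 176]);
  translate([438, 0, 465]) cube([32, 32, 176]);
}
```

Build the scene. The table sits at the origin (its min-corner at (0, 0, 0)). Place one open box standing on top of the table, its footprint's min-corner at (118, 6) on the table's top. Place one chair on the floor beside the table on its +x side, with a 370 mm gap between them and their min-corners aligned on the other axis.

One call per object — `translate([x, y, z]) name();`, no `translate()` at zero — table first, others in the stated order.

table();
translate([118, 6, 682]) open_box();
translate([1247, 0, 0]) chair();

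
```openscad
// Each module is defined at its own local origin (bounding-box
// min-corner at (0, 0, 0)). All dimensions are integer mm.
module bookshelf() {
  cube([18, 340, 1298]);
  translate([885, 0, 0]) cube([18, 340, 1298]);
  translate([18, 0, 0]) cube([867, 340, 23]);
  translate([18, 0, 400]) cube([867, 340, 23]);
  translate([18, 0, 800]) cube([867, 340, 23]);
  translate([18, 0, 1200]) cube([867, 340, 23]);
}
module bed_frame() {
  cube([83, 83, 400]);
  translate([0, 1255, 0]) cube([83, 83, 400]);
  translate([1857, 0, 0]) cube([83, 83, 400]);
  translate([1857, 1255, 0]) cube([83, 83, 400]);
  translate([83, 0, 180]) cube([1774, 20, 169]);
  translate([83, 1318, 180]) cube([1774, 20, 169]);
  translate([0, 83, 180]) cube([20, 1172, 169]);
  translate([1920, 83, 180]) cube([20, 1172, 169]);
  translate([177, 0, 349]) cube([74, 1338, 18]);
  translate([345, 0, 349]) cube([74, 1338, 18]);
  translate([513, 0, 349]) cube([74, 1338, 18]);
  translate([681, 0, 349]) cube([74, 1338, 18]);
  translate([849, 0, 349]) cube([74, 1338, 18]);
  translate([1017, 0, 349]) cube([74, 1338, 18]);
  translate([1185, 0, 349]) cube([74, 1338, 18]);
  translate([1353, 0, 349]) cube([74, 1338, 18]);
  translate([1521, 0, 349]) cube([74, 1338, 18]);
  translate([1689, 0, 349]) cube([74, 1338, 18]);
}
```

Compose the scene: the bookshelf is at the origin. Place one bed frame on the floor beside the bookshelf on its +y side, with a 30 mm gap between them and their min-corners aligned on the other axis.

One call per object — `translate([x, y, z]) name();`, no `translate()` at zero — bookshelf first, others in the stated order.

bookshelf();
translate([0, 370, 0]) bed_frame();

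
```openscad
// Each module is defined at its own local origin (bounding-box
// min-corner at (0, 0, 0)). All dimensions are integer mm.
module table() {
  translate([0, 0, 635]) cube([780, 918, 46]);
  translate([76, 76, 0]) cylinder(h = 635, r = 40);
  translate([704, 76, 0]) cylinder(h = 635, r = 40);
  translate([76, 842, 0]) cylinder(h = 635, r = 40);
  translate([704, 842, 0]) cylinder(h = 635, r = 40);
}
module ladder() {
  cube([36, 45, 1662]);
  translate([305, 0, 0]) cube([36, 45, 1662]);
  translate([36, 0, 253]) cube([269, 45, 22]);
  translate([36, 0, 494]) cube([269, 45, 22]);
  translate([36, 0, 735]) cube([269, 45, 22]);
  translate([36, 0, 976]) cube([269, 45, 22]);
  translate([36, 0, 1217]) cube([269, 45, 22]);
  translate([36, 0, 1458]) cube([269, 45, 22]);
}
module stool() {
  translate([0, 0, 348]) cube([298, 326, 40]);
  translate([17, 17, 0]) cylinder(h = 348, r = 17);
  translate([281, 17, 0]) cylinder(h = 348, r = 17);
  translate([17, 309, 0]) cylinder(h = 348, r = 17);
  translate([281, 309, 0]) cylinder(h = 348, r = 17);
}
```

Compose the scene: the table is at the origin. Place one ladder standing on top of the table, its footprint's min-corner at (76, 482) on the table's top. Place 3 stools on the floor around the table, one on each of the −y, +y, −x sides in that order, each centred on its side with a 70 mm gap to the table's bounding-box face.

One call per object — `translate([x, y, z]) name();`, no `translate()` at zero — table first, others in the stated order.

table();
translate([76, 482, 681]) ladder();
translate([241, -396, 0]) stool();
translate([241, 988, 0]) stool();
translate([-368, 296, 0]) stool();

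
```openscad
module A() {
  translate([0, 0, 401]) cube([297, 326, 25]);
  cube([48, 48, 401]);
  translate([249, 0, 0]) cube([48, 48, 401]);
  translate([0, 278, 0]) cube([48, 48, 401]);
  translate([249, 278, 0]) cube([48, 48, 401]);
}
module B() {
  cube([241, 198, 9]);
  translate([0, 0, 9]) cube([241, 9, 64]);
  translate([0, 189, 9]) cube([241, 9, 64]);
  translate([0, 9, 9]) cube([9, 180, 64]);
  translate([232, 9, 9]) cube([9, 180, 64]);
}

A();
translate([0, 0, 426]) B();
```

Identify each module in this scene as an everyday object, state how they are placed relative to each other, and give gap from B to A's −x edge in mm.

The open box's min-x is at 0; the stool's min-x is 0; gap = 0 mm.

A is a stool. B is an open box. The open box is on top of the stool. The gap from the open box to the stool's −x edge is 0 mm.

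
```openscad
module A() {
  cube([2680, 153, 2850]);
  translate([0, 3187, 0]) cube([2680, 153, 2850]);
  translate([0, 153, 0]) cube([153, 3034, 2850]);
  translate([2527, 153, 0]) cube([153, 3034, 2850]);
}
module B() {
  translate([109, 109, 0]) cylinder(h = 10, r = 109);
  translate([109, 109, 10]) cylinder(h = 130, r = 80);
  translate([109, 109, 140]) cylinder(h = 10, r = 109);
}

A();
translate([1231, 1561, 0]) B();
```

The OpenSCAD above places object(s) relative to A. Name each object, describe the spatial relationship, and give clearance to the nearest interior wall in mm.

Clearances: x = 1078, y = 1408; minimum 1078 mm.

A is a house frame. B is a spool. The spool sits inside the house frame, centred. The clearance to the nearest interior wall is 1078 mm.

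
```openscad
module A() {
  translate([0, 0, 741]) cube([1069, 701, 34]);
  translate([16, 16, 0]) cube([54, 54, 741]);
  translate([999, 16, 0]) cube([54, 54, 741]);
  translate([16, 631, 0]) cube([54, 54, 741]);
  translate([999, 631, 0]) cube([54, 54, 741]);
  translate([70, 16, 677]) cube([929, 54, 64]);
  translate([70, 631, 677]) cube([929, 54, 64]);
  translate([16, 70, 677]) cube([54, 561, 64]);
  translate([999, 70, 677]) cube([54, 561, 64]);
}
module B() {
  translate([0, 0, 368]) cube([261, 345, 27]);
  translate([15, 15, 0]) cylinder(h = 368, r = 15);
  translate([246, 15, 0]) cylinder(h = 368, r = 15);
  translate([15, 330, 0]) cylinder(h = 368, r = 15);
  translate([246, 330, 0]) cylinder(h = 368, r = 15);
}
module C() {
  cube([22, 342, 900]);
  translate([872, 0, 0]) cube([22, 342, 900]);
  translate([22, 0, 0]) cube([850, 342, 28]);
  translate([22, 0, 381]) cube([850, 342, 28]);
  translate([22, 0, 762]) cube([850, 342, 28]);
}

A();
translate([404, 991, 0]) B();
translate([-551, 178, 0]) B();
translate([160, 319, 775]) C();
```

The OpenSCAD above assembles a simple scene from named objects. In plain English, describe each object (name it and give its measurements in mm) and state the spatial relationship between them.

A is a rectangular dining table. The top is 1069×701×34 mm with its upper surface at z = 775 mm. It stands on four 54×54 mm square legs, each inset 16 mm from the nearest pair of top edges, running from the floor to the underside of the top. Four apron rails, 54 mm thick and 64 mm tall, run between adjacent legs with their top edges flush with the underside of the top and their outer faces flush with the legs' outer faces.

B is a four-legged stool. The seat is a 261×345×27 mm slab whose top surface is at z = 395 mm; four round legs, each 30 mm in diameter, run from the floor (z = 0) to the underside of the seat, each leg's axis is inset half a diameter from the nearest pair of seat edges (so the leg's bounding box is flush with the corner).

C is an open bookshelf. Two side panels, each 22 mm thick, 342 mm deep and 900 mm tall, stand 894 mm apart (outside-to-outside). Between them sit 3 shelves, each 28 mm thick and 342 mm deep, spanning the full gap between the sides. The bottom shelf rests on the floor (its underside at z = 0) and the clear gap between one shelf's top and the next shelf's underside is 353 mm.

Two stools sit around the table at the +y, −x sides. The bookshelf is on top of the table.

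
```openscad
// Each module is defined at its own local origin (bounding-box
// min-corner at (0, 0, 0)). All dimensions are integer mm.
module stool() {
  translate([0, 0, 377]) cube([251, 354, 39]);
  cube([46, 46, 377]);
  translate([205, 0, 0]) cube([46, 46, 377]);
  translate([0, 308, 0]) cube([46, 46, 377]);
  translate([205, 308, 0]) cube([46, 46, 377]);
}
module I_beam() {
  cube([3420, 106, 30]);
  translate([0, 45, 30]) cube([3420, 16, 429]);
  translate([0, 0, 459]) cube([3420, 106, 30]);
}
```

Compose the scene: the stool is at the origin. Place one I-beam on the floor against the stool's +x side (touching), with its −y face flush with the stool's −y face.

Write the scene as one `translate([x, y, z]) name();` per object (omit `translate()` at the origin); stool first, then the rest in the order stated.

stool();
translate([251, 0, 0]) I_beam();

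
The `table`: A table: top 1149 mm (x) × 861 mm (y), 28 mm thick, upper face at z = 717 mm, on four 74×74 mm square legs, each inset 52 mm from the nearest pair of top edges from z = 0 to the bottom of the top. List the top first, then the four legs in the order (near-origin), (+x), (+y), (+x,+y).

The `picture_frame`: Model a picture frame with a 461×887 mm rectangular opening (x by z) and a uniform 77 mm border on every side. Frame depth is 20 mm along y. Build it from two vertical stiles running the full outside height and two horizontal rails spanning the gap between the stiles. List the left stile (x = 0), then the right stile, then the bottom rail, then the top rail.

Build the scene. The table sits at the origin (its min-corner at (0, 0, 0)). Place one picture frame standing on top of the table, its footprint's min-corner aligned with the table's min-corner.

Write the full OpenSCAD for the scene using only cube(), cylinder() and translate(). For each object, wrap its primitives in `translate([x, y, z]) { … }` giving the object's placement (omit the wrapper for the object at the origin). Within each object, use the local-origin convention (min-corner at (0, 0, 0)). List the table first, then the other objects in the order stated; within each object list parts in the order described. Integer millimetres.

translate([0, 0, 689]) cube([1149, 861, 28]);
translate([52, 52, 0]) cube([74, 74, 689]);
translate([1023, 52, 0]) cube([74, 74, 689]);
translate([52, 735, 0]) cube([74, 74, 689]);
translate([1023, 735, 0]) cube([74, 74, 689]);
translate([0, 0, 717]) {
  cube([77, 20, 1041]);
  translate([538, 0, 0]) cube([77, 20, 1041]);
  translate([77, 0, 0]) cube([461, 20, 77]);
  translate([77, 0, 964]) cube([461, 20, 77]);
}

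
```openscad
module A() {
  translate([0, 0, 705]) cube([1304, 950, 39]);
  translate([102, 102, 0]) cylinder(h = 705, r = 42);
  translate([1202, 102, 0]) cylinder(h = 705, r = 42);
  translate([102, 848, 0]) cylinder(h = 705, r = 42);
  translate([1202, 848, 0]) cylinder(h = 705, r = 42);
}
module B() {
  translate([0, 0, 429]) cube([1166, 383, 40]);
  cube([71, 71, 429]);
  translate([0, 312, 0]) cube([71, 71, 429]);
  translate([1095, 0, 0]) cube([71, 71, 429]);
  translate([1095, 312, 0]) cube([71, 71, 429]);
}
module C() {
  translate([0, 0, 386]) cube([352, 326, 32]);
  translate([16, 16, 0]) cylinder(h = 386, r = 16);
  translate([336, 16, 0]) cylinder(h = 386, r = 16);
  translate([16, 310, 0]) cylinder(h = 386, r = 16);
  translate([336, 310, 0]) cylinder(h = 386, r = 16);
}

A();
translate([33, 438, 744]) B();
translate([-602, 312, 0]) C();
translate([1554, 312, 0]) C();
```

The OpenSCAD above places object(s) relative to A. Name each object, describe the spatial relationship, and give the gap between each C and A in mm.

A is a table. B is a bench. C is a stool. The bench is on top of the table. Two stools sit around the table at the −x, +x sides. The gap between each stool and the table is 250 mm.

Each stool's nearest face is 250 mm from the table's bounding box.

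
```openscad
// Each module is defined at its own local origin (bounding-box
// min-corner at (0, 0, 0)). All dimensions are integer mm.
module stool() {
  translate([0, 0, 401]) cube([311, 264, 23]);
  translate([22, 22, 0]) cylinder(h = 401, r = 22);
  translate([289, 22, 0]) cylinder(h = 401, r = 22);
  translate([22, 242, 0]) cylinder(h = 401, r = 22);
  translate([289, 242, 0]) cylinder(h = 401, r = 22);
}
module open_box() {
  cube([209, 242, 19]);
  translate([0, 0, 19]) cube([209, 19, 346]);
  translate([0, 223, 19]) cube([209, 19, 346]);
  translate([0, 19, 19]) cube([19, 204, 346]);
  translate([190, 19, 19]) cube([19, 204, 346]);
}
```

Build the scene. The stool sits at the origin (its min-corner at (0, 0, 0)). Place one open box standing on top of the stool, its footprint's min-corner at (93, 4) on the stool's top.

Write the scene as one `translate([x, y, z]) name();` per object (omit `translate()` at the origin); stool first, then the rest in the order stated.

stool();
translate([93, 4, 424]) open_box();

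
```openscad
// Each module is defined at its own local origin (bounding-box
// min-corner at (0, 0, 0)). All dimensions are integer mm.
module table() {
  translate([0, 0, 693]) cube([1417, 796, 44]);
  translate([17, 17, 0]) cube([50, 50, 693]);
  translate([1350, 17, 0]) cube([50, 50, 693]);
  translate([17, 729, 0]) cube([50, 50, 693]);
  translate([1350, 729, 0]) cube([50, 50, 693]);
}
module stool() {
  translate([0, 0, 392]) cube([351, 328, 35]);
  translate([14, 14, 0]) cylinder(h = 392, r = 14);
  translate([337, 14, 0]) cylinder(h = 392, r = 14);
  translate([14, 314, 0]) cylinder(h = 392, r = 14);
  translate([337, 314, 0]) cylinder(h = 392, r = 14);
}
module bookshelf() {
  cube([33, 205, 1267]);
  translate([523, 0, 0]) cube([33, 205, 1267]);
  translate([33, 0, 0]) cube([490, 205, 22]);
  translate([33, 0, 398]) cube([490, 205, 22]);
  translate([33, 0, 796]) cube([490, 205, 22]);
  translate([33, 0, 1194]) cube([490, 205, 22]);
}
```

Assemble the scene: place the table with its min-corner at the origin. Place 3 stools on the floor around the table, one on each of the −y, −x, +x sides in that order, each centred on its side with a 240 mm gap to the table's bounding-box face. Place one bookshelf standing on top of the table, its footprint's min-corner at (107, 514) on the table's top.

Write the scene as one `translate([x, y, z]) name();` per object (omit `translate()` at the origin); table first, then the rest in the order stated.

table();
translate([533, -568, 0]) stool();
translate([-591, 234, 0]) stool();
translate([1657, 234, 0]) stool();
translate([107, 514, 737]) bookshelf();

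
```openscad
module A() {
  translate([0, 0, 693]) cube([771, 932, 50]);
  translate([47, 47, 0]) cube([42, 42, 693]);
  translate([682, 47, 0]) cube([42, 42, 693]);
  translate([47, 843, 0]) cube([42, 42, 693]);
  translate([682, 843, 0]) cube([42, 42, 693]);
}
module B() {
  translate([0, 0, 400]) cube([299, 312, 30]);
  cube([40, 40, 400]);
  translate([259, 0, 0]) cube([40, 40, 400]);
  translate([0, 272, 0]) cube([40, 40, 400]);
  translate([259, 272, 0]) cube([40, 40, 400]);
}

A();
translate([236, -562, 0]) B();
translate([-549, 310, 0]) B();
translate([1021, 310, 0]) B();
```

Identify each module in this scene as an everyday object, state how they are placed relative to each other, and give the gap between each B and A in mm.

Each stool's nearest face is 250 mm from the table's bounding box.

A is a table. B is a stool. Three stools sit around the table at the −y, −x, +x sides. The gap between each stool and the table is 250 mm.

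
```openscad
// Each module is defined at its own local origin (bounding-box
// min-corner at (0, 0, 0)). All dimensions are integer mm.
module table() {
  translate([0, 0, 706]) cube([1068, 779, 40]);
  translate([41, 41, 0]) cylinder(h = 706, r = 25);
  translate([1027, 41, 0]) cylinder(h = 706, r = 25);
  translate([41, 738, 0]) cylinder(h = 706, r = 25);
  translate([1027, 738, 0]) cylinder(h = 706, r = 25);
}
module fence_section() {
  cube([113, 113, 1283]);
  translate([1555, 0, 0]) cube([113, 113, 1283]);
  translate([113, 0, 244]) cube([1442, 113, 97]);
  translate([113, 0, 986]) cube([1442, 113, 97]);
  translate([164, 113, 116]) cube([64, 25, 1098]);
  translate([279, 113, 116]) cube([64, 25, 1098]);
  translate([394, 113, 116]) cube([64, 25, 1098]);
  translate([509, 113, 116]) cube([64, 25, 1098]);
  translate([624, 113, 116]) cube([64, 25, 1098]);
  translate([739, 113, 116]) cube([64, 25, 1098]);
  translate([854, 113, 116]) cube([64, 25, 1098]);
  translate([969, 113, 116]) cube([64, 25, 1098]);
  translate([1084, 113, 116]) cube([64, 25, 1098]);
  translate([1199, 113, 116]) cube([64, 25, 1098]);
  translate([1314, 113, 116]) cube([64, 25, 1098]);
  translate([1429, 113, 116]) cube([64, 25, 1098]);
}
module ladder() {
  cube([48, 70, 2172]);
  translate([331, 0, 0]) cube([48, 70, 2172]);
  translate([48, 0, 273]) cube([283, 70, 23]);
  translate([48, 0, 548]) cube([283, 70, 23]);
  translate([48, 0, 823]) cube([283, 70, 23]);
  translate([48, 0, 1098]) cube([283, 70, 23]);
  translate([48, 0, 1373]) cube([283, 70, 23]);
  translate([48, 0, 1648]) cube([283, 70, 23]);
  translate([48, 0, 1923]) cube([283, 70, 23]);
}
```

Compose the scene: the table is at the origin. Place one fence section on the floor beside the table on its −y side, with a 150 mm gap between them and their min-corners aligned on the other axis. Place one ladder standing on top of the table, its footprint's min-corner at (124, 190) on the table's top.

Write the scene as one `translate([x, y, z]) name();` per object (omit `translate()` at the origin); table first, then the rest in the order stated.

table();
translate([0, -288, 0]) fence_section();
translate([124, 190, 746]) ladder();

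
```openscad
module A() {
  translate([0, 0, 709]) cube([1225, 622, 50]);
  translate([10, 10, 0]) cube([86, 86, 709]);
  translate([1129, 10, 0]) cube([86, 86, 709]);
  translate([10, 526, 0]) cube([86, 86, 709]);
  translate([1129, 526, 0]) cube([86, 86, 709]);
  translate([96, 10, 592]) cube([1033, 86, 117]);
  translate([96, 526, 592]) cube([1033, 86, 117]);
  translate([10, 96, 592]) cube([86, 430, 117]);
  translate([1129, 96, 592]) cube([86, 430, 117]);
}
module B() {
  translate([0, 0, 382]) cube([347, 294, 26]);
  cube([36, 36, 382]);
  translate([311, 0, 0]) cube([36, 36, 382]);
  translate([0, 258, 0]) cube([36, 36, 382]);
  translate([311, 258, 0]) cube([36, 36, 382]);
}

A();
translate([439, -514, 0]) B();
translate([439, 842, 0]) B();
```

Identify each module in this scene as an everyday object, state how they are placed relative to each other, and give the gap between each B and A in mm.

A is a table. B is a stool. Two stools sit around the table at the −y, +y sides. The gap between each stool and the table is 220 mm.

Each stool's nearest face is 220 mm from the table's bounding box.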